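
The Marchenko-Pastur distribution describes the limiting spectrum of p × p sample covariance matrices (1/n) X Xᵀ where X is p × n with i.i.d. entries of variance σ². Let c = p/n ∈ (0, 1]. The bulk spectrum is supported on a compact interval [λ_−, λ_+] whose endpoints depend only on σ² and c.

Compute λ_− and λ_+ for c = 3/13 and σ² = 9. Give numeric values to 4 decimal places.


c = 3/13 = 0.230769; √c = 0.480384.
λ_− = σ² (1 − √c)² = 9 · (1 − 0.480384)² = 9 · (0.519616)² = 2.430003.
λ_+ = σ² (1 + √c)² = 9 · (1 + 0.480384)² = 9 · (1.480384)² = 19.723843.

Rounded to 4 decimal places: λ_− ≈ 2.4300, λ_+ ≈ 19.7238.


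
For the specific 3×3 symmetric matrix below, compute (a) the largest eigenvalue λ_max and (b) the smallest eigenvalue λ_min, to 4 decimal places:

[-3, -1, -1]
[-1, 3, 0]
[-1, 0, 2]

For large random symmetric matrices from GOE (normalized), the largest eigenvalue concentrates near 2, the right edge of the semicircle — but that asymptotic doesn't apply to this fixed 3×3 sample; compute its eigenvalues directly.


Since M is real symmetric, all three eigenvalues are real; they are the roots of det(λI − M) = λ³ − (tr M) λ² + s λ − det M, where s is the sum of the principal 2×2 minors.
tr M = -3 + 3 + 2 = 2.
s = ((-3)·3 − (-1)²) + ((-3)·2 − (-1)²) + (3·2 − 0²) = -10 + (-7) + 6 = -11.
det M (expand along row 1) = (-3)·6 − (-1)·(-2) + (-1)·3 = -23.
Characteristic polynomial: λ³ − 2λ² − 11λ + 23 = 0.
Substitute λ = y + (tr M)/3 = y + 0.666667 to remove the quadratic term: y³ + p·y + q = 0 with p = s − (tr M)²/3 = -12.333333 and q = −2(tr M)³/27 + (tr M)·s/3 − det M = 15.074074.
Three real roots ⇒ use the trigonometric (Viète) form: r = 2√(−p/3) = 4.055175, φ = arccos(3q/(p·r)) = arccos(-0.904194) = 2.700286 rad.
y_k = r·cos(φ/3 − 2πk/3) for k = 0, 1, 2 gives y = 2.520434, 1.490945, -4.011379.
λ_k = y_k + 0.666667 gives λ = 3.1871, 2.1576, -3.3447 (check: the sum is 2.0000 = tr M).

Hence λ_max = 3.1871 and λ_min = -3.3447.


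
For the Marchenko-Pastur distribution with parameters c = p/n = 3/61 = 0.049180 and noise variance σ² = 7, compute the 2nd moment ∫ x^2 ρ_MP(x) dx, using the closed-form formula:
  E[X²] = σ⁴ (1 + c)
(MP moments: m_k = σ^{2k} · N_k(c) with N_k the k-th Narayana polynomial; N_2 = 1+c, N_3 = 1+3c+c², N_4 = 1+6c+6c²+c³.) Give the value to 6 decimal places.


E[X²] = σ⁴ (1 + c) (second MP moment). With σ² = 7 (so σ⁴ = 49) and c = 3/61 = 0.049180: E[X²] = 49 · (1 + 0.049180) = 49 · 1.049180.

So E[X^2] = 51.409836.


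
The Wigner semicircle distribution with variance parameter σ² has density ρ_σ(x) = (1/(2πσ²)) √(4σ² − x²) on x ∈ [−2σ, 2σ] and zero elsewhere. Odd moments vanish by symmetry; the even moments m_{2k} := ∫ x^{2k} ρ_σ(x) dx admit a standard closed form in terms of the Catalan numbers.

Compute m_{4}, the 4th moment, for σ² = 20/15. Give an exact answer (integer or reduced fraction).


By the scaled semicircle moment identity, m_{2k} = σ^{2k} · C_k with k = 2.
C_2 = (1/(k+1)) · C(2k, k) = (1/3) · C(4, 2) = (1/3) · 6 = 2.
σ^{2k} = (σ²)^k = (20/15)^2 = 16/9.

Therefore m_{4} = σ^{4} · C_2 = (16/9) · 2 = 32/9.


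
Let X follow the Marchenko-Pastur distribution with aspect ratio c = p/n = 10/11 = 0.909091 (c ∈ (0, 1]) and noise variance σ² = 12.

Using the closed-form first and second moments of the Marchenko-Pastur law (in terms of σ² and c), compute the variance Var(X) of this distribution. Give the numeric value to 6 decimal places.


Recall the MP moments m_1 = E[X] = σ² and m_2 = E[X²] = σ⁴ (1 + c).
m_1 = E[X] = σ² = 12, so m_1² = 144.
m_2 = E[X²] = σ⁴ (1 + c) = 144 · (1 + 0.909091) = 144 · 1.909091 = 274.909091.
(Note m_2 − m_1² simplifies to c · σ⁴ = 0.909091 · 144.)

Var(X) = m_2 − m_1² = 274.909091 − 144 = 130.909091.


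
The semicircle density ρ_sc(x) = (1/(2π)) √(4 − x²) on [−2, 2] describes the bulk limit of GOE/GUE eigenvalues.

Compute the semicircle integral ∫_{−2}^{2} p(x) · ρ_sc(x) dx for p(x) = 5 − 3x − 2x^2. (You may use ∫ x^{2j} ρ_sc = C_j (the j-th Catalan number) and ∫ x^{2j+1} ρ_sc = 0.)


Write p(x) = Σ a_i x^i, split into monomials and integrate each against ρ_sc separately.
Using ∫ x^{2j} ρ_sc = C_j = (1/(j+1)) C(2j, j) (Catalan numbers) and ∫ x^{2j+1} ρ_sc = 0 (odd monomials vanish by symmetry):
  i = 0 (even): a_0 · C_{0} = 5 · 1 = 5
  i = 1 (odd): ∫ x^1 ρ_sc = 0 (vanishes)
  i = 2 (even): a_2 · C_{1} = -2 · 1 = -2

Summing the contributions: ∫_{−2}^{2} p(x) ρ_sc(x) dx = 5 + (-2) = 3.


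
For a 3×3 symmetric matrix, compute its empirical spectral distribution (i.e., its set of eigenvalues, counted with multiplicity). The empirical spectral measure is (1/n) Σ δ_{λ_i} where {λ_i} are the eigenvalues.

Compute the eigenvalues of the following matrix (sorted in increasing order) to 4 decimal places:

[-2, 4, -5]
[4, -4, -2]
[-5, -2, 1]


Since M is real symmetric, all three eigenvalues are real; they are the roots of det(λI − M) = λ³ − (tr M) λ² + s λ − det M, where s is the sum of the principal 2×2 minors.
tr M = -2 + (-4) + 1 = -5.
s = ((-2)·(-4) − 4²) + ((-2)·1 − (-5)²) + ((-4)·1 − (-2)²) = -8 + (-27) + (-8) = -43.
det M (expand along row 1) = (-2)·(-8) − 4·(-6) + (-5)·(-28) = 180.
Characteristic polynomial: λ³ + 5λ² − 43λ − 180 = 0.
Substitute λ = y + (tr M)/3 = y − 1.666667 to remove the quadratic term: y³ + p·y + q = 0 with p = s − (tr M)²/3 = -51.333333 and q = −2(tr M)³/27 + (tr M)·s/3 − det M = -99.074074.
Three real roots ⇒ use the trigonometric (Viète) form: r = 2√(−p/3) = 8.273116, φ = arccos(3q/(p·r)) = arccos(0.699862) = 0.795591 rad.
y_k = r·cos(φ/3 − 2πk/3) for k = 0, 1, 2 gives y = 7.983895, -2.114076, -5.869819.
λ_k = y_k − 1.666667 gives λ = 6.3172, -3.7807, -7.5365 (check: the sum is -5.0000 = tr M).

Eigenvalues sorted in increasing order: [-7.5365, -3.7807, 6.3172].


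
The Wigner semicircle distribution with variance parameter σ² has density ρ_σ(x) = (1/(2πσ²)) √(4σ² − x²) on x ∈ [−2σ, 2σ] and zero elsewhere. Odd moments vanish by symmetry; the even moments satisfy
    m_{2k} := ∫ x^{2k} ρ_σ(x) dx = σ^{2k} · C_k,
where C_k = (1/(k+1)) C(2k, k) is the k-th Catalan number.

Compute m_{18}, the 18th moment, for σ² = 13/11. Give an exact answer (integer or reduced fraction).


By the scaled semicircle moment identity, m_{2k} = σ^{2k} · C_k with k = 9.
C_9 = (1/(k+1)) · C(2k, k) = (1/10) · C(18, 9) = (1/10) · 48620 = 4862.
σ^{2k} = (σ²)^k = (13/11)^9 = 10604499373/2357947691.

Therefore m_{18} = σ^{18} · C_9 = (10604499373/2357947691) · 4862 = 4687188722866/214358881.


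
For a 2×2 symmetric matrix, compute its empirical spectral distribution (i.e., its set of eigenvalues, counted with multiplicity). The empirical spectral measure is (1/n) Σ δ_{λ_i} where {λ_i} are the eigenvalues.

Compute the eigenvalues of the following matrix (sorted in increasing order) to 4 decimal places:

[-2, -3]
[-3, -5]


Since M is real symmetric, both eigenvalues are real; they are the roots of det(λI − M) = λ² − (tr M) λ + det M.
tr M = -2 + (-5) = -7.
det M = (-2)·(-5) − (-3)² = 10 − 9 = 1.
Characteristic polynomial: λ² + 7λ + 1 = 0.
Discriminant Δ = (tr M)² − 4·det M = 49 − 4 = 45; √Δ = 6.708204.
λ = (tr M ± √Δ)/2 = (-7 ± 6.708204)/2, giving (tr M − √Δ)/2 = -6.8541 and (tr M + √Δ)/2 = -0.1459.

Eigenvalues sorted in increasing order: [-6.8541, -0.1459].


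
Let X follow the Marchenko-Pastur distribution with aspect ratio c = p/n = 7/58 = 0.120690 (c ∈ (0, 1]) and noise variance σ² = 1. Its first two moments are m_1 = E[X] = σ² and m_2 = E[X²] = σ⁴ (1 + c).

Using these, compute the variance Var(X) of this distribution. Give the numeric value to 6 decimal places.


m_1 = E[X] = σ² = 1, so m_1² = 1.
m_2 = E[X²] = σ⁴ (1 + c) = 1 · (1 + 0.120690) = 1 · 1.120690 = 1.120690.
(Note m_2 − m_1² simplifies to c · σ⁴ = 0.120690 · 1.)

Var(X) = m_2 − m_1² = 1.120690 − 1 = 0.120690.


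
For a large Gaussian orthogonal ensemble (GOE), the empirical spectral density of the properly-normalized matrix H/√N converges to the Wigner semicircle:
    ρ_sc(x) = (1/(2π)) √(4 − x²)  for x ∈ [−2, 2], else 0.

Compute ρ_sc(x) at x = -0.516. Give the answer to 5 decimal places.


ρ_sc(x) = (1/(2π)) √(4 − x²). With x = -0.516:
  4 − x² = 4 − (-0.516)² = 4 − 0.266256 = 3.733744.
  √(4 − x²) = 1.932290.
  1/(2π) = 0.159155.
  ρ_sc(-0.516) = 0.159155 · 1.932290 = 0.307533.

Rounded to 5 decimal places: ρ_sc(-0.516) ≈ 0.30753.


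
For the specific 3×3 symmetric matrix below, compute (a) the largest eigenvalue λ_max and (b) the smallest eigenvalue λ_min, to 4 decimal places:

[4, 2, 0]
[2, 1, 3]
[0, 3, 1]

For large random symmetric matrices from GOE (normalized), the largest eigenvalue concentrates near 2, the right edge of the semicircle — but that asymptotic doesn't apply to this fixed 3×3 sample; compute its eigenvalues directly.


Since M is real symmetric, all three eigenvalues are real; they are the roots of det(λI − M) = λ³ − (tr M) λ² + s λ − det M, where s is the sum of the principal 2×2 minors.
tr M = 4 + 1 + 1 = 6.
s = (4·1 − 2²) + (4·1 − 0²) + (1·1 − 3²) = 0 + 4 + (-8) = -4.
det M (expand along row 1) = 4·(-8) − 2·2 + 0·6 = -36.
Characteristic polynomial: λ³ − 6λ² − 4λ + 36 = 0.
Substitute λ = y + (tr M)/3 = y + 2.000000 to remove the quadratic term: y³ + p·y + q = 0 with p = s − (tr M)²/3 = -16.000000 and q = −2(tr M)³/27 + (tr M)·s/3 − det M = 12.000000.
Three real roots ⇒ use the trigonometric (Viète) form: r = 2√(−p/3) = 4.618802, φ = arccos(3q/(p·r)) = arccos(-0.487139) = 2.079607 rad.
y_k = r·cos(φ/3 − 2πk/3) for k = 0, 1, 2 gives y = 3.552799, 0.779616, -4.332415.
λ_k = y_k + 2.000000 gives λ = 5.5528, 2.7796, -2.3324 (check: the sum is 6.0000 = tr M).

Hence λ_max = 5.5528 and λ_min = -2.3324.


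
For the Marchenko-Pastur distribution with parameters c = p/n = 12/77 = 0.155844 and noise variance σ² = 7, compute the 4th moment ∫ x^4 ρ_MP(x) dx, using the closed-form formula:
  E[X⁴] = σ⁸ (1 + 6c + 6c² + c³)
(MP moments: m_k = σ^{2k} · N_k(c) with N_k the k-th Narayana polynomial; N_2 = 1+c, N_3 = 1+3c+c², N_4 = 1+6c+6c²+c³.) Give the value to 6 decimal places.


E[X⁴] = σ⁸ (1 + 6c + 6c² + c³) (fourth MP moment). With σ² = 7 (so σ⁸ = 2401) and c = 12/77 = 0.155844: E[X⁴] = 2401 · (1 + 6·0.155844 + 6·(0.155844)² + (0.155844)³) = 2401 · 2.084574.

So E[X^4] = 5005.063110.


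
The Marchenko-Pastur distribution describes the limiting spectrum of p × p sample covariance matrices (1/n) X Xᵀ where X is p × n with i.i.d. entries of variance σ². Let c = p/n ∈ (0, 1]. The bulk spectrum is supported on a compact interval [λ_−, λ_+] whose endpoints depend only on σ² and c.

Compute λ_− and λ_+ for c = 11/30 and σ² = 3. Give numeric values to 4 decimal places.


c = 11/30 = 0.366667; √c = 0.605530.
λ_− = σ² (1 − √c)² = 3 · (1 − 0.605530)² = 3 · (0.394470)² = 0.466820.
λ_+ = σ² (1 + √c)² = 3 · (1 + 0.605530)² = 3 · (1.605530)² = 7.733180.

Rounded to 4 decimal places: λ_− ≈ 0.4668, λ_+ ≈ 7.7332.


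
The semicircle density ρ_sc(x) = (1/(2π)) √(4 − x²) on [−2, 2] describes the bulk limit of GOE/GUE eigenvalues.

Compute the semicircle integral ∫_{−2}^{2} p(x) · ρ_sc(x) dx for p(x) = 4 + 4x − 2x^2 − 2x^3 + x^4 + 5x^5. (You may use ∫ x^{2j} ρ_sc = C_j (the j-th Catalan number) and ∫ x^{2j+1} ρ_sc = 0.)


Write p(x) = Σ a_i x^i, split into monomials and integrate each against ρ_sc separately.
Using ∫ x^{2j} ρ_sc = C_j = (1/(j+1)) C(2j, j) (Catalan numbers) and ∫ x^{2j+1} ρ_sc = 0 (odd monomials vanish by symmetry):
  i = 0 (even): a_0 · C_{0} = 4 · 1 = 4
  i = 1 (odd): ∫ x^1 ρ_sc = 0 (vanishes)
  i = 2 (even): a_2 · C_{1} = -2 · 1 = -2
  i = 3 (odd): ∫ x^3 ρ_sc = 0 (vanishes)
  i = 4 (even): a_4 · C_{2} = 1 · 2 = 2
  i = 5 (odd): ∫ x^5 ρ_sc = 0 (vanishes)

Summing the contributions: ∫_{−2}^{2} p(x) ρ_sc(x) dx = 4 + (-2) + 2 = 4.


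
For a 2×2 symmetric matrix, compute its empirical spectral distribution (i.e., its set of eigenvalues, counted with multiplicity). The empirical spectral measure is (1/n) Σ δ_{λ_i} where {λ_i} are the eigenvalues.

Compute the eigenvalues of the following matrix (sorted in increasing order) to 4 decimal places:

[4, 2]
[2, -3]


Since M is real symmetric, both eigenvalues are real; they are the roots of det(λI − M) = λ² − (tr M) λ + det M.
tr M = 4 + (-3) = 1.
det M = 4·(-3) − 2² = -12 − 4 = -16.
Characteristic polynomial: λ² − λ − 16 = 0.
Discriminant Δ = (tr M)² − 4·det M = 1 − (-64) = 65; √Δ = 8.062258.
λ = (tr M ± √Δ)/2 = (1 ± 8.062258)/2, giving (tr M − √Δ)/2 = -3.5311 and (tr M + √Δ)/2 = 4.5311.

Eigenvalues sorted in increasing order: [-3.5311, 4.5311].


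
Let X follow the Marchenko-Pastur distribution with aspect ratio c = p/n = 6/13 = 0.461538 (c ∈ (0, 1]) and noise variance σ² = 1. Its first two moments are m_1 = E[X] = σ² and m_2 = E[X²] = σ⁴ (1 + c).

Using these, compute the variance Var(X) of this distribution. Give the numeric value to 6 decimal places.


m_1 = E[X] = σ² = 1, so m_1² = 1.
m_2 = E[X²] = σ⁴ (1 + c) = 1 · (1 + 0.461538) = 1 · 1.461538 = 1.461538.
(Note m_2 − m_1² simplifies to c · σ⁴ = 0.461538 · 1.)

Var(X) = m_2 − m_1² = 1.461538 − 1 = 0.461538.


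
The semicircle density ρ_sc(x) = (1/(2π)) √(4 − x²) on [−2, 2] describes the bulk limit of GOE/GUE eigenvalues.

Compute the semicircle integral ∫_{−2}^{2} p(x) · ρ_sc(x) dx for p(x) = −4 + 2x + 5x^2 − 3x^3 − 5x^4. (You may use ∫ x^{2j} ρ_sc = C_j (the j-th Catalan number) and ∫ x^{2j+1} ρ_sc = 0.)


Write p(x) = Σ a_i x^i, split into monomials and integrate each against ρ_sc separately.
Using ∫ x^{2j} ρ_sc = C_j = (1/(j+1)) C(2j, j) (Catalan numbers) and ∫ x^{2j+1} ρ_sc = 0 (odd monomials vanish by symmetry):
  i = 0 (even): a_0 · C_{0} = -4 · 1 = -4
  i = 1 (odd): ∫ x^1 ρ_sc = 0 (vanishes)
  i = 2 (even): a_2 · C_{1} = 5 · 1 = 5
  i = 3 (odd): ∫ x^3 ρ_sc = 0 (vanishes)
  i = 4 (even): a_4 · C_{2} = -5 · 2 = -10

Summing the contributions: ∫_{−2}^{2} p(x) ρ_sc(x) dx = (-4) + 5 + (-10) = -9.


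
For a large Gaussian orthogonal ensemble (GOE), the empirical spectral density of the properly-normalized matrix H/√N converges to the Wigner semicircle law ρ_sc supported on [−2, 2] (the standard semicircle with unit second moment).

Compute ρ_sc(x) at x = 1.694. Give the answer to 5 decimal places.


ρ_sc(x) = (1/(2π)) √(4 − x²). With x = 1.694:
  4 − x² = 4 − (1.694)² = 4 − 2.869636 = 1.130364.
  √(4 − x²) = 1.063186.
  1/(2π) = 0.159155.
  ρ_sc(1.694) = 0.159155 · 1.063186 = 0.169211.

Rounded to 5 decimal places: ρ_sc(1.694) ≈ 0.16921.


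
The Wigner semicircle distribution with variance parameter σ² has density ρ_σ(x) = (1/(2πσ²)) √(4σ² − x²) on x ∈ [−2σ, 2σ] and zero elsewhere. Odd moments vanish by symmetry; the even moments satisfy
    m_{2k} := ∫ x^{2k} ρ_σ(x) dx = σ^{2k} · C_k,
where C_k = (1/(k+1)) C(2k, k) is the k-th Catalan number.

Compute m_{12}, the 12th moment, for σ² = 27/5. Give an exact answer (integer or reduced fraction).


By the scaled semicircle moment identity, m_{2k} = σ^{2k} · C_k with k = 6.
C_6 = (1/(k+1)) · C(2k, k) = (1/7) · C(12, 6) = (1/7) · 924 = 132.
σ^{2k} = (σ²)^k = (27/5)^6 = 387420489/15625.

Therefore m_{12} = σ^{12} · C_6 = (387420489/15625) · 132 = 51139504548/15625.


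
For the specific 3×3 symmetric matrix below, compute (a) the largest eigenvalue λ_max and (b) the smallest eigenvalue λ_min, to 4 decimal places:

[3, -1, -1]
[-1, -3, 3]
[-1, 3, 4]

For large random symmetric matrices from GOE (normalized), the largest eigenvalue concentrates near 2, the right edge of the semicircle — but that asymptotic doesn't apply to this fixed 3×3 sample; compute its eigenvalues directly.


Since M is real symmetric, all three eigenvalues are real; they are the roots of det(λI − M) = λ³ − (tr M) λ² + s λ − det M, where s is the sum of the principal 2×2 minors.
tr M = 3 + (-3) + 4 = 4.
s = (3·(-3) − (-1)²) + (3·4 − (-1)²) + ((-3)·4 − 3²) = -10 + 11 + (-21) = -20.
det M (expand along row 1) = 3·(-21) − (-1)·(-1) + (-1)·(-6) = -58.
Characteristic polynomial: λ³ − 4λ² − 20λ + 58 = 0.
Substitute λ = y + (tr M)/3 = y + 1.333333 to remove the quadratic term: y³ + p·y + q = 0 with p = s − (tr M)²/3 = -25.333333 and q = −2(tr M)³/27 + (tr M)·s/3 − det M = 26.592593.
Three real roots ⇒ use the trigonometric (Viète) form: r = 2√(−p/3) = 5.811865, φ = arccos(3q/(p·r)) = arccos(-0.541844) = 2.143426 rad.
y_k = r·cos(φ/3 − 2πk/3) for k = 0, 1, 2 gives y = 4.390499, 1.102624, -5.493123.
λ_k = y_k + 1.333333 gives λ = 5.7238, 2.4360, -4.1598 (check: the sum is 4.0000 = tr M).

Hence λ_max = 5.7238 and λ_min = -4.1598.


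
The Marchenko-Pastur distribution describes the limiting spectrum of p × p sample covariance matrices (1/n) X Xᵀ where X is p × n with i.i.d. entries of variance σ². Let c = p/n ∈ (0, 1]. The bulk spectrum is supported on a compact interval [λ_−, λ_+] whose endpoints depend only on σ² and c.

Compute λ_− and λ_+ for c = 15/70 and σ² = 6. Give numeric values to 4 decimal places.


c = 15/70 = 0.214286; √c = 0.462910.
λ_− = σ² (1 − √c)² = 6 · (1 − 0.462910)² = 6 · (0.537090)² = 1.730794.
λ_+ = σ² (1 + √c)² = 6 · (1 + 0.462910)² = 6 · (1.462910)² = 12.840635.

Rounded to 4 decimal places: λ_− ≈ 1.7308, λ_+ ≈ 12.8406.


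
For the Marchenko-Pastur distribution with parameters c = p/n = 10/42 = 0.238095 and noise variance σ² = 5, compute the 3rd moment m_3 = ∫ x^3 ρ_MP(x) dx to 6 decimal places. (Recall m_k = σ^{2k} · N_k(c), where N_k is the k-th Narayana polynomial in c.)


E[X³] = σ⁶ (1 + 3c + c²) (third MP moment). With σ² = 5 (so σ⁶ = 125) and c = 10/42 = 0.238095: E[X³] = 125 · (1 + 3·0.238095 + (0.238095)²) = 125 · 1.770975.

So E[X^3] = 221.371882.


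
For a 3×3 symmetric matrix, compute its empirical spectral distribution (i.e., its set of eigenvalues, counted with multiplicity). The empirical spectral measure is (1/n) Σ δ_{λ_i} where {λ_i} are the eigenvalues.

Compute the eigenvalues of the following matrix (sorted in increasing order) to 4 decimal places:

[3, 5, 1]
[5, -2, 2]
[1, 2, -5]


Since M is real symmetric, all three eigenvalues are real; they are the roots of det(λI − M) = λ³ − (tr M) λ² + s λ − det M, where s is the sum of the principal 2×2 minors.
tr M = 3 + (-2) + (-5) = -4.
s = (3·(-2) − 5²) + (3·(-5) − 1²) + ((-2)·(-5) − 2²) = -31 + (-16) + 6 = -41.
det M (expand along row 1) = 3·6 − 5·(-27) + 1·12 = 165.
Characteristic polynomial: λ³ + 4λ² − 41λ − 165 = 0.
Substitute λ = y + (tr M)/3 = y − 1.333333 to remove the quadratic term: y³ + p·y + q = 0 with p = s − (tr M)²/3 = -46.333333 and q = −2(tr M)³/27 + (tr M)·s/3 − det M = -105.592593.
Three real roots ⇒ use the trigonometric (Viète) form: r = 2√(−p/3) = 7.859884, φ = arccos(3q/(p·r)) = arccos(0.869851) = 0.515895 rad.
y_k = r·cos(φ/3 − 2πk/3) for k = 0, 1, 2 gives y = 7.743954, -2.707195, -5.036759.
λ_k = y_k − 1.333333 gives λ = 6.4106, -4.0405, -6.3701 (check: the sum is -4.0000 = tr M).

Eigenvalues sorted in increasing order: [-6.3701, -4.0405, 6.4106].


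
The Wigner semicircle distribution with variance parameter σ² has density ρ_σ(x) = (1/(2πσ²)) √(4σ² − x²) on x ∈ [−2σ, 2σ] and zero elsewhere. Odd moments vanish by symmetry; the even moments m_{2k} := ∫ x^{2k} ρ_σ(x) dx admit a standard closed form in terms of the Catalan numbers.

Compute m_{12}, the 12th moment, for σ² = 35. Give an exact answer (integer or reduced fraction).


By the scaled semicircle moment identity, m_{2k} = σ^{2k} · C_k with k = 6.
C_6 = (1/(k+1)) · C(2k, k) = (1/7) · C(12, 6) = (1/7) · 924 = 132.
σ^{2k} = (σ²)^k = (35)^6 = 1838265625.

Therefore m_{12} = σ^{12} · C_6 = 1838265625 · 132 = 242651062500.


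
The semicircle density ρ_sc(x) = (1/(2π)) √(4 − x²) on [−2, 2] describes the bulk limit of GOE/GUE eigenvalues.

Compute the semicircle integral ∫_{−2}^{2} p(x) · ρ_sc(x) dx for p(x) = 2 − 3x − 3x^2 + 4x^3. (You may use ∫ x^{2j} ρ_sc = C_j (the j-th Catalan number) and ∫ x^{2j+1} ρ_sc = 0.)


Write p(x) = Σ a_i x^i, split into monomials and integrate each against ρ_sc separately.
Using ∫ x^{2j} ρ_sc = C_j = (1/(j+1)) C(2j, j) (Catalan numbers) and ∫ x^{2j+1} ρ_sc = 0 (odd monomials vanish by symmetry):
  i = 0 (even): a_0 · C_{0} = 2 · 1 = 2
  i = 1 (odd): ∫ x^1 ρ_sc = 0 (vanishes)
  i = 2 (even): a_2 · C_{1} = -3 · 1 = -3
  i = 3 (odd): ∫ x^3 ρ_sc = 0 (vanishes)

Summing the contributions: ∫_{−2}^{2} p(x) ρ_sc(x) dx = 2 + (-3) = -1.


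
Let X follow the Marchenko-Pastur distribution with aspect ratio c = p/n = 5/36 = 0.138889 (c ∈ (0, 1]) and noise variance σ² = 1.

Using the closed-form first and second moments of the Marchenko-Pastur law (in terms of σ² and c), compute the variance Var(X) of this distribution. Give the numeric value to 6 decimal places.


Recall the MP moments m_1 = E[X] = σ² and m_2 = E[X²] = σ⁴ (1 + c).
m_1 = E[X] = σ² = 1, so m_1² = 1.
m_2 = E[X²] = σ⁴ (1 + c) = 1 · (1 + 0.138889) = 1 · 1.138889 = 1.138889.
(Note m_2 − m_1² simplifies to c · σ⁴ = 0.138889 · 1.)

Var(X) = m_2 − m_1² = 1.138889 − 1 = 0.138889.


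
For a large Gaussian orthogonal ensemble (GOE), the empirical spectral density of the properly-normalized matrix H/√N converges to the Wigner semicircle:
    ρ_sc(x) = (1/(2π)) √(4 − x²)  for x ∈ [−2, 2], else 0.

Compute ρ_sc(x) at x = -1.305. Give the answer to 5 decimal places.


ρ_sc(x) = (1/(2π)) √(4 − x²). With x = -1.305:
  4 − x² = 4 − (-1.305)² = 4 − 1.703025 = 2.296975.
  √(4 − x²) = 1.515577.
  1/(2π) = 0.159155.
  ρ_sc(-1.305) = 0.159155 · 1.515577 = 0.241212.

Rounded to 5 decimal places: ρ_sc(-1.305) ≈ 0.24121.


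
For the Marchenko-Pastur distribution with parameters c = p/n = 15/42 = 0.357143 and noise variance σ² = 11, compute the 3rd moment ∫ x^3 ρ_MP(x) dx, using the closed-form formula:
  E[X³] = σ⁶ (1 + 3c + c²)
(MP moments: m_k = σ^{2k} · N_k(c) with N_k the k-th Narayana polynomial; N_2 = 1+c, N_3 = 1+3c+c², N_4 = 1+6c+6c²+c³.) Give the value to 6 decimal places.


E[X³] = σ⁶ (1 + 3c + c²) (third MP moment). With σ² = 11 (so σ⁶ = 1331) and c = 15/42 = 0.357143: E[X³] = 1331 · (1 + 3·0.357143 + (0.357143)²) = 1331 · 2.198980.

So E[X^3] = 2926.841837.


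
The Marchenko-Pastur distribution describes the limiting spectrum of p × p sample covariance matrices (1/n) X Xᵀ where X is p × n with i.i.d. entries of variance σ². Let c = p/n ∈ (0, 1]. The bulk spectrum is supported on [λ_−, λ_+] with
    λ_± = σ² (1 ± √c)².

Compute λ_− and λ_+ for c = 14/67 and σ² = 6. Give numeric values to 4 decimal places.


c = 14/67 = 0.208955; √c = 0.457116.
λ_− = σ² (1 − √c)² = 6 · (1 − 0.457116)² = 6 · (0.542884)² = 1.768337.
λ_+ = σ² (1 + √c)² = 6 · (1 + 0.457116)² = 6 · (1.457116)² = 12.739126.

Rounded to 4 decimal places: λ_− ≈ 1.7683, λ_+ ≈ 12.7391.


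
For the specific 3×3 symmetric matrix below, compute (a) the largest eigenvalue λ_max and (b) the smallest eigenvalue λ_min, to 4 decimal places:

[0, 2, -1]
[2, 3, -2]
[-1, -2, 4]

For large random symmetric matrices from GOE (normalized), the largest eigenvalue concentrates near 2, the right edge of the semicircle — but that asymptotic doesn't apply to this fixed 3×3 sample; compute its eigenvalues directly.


Since M is real symmetric, all three eigenvalues are real; they are the roots of det(λI − M) = λ³ − (tr M) λ² + s λ − det M, where s is the sum of the principal 2×2 minors.
tr M = 0 + 3 + 4 = 7.
s = (0·3 − 2²) + (0·4 − (-1)²) + (3·4 − (-2)²) = -4 + (-1) + 8 = 3.
det M (expand along row 1) = 0·8 − 2·6 + (-1)·(-1) = -11.
Characteristic polynomial: λ³ − 7λ² + 3λ + 11 = 0.
Substitute λ = y + (tr M)/3 = y + 2.333333 to remove the quadratic term: y³ + p·y + q = 0 with p = s − (tr M)²/3 = -13.333333 and q = −2(tr M)³/27 + (tr M)·s/3 − det M = -7.407407.
Three real roots ⇒ use the trigonometric (Viète) form: r = 2√(−p/3) = 4.216370, φ = arccos(3q/(p·r)) = arccos(0.395285) = 1.164419 rad.
y_k = r·cos(φ/3 − 2πk/3) for k = 0, 1, 2 gives y = 3.902735, -0.569401, -3.333333.
λ_k = y_k + 2.333333 gives λ = 6.2361, 1.7639, -1.0000 (check: the sum is 7.0000 = tr M).

Hence λ_max = 6.2361 and λ_min = -1.0000.


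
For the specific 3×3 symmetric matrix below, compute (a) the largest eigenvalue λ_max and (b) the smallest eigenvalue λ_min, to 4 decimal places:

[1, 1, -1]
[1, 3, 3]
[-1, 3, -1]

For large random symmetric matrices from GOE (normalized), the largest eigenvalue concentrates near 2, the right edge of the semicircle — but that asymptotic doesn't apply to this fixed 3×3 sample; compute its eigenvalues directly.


Since M is real symmetric, all three eigenvalues are real; they are the roots of det(λI − M) = λ³ − (tr M) λ² + s λ − det M, where s is the sum of the principal 2×2 minors.
tr M = 1 + 3 + (-1) = 3.
s = (1·3 − 1²) + (1·(-1) − (-1)²) + (3·(-1) − 3²) = 2 + (-2) + (-12) = -12.
det M (expand along row 1) = 1·(-12) − 1·2 + (-1)·6 = -20.
Characteristic polynomial: λ³ − 3λ² − 12λ + 20 = 0.
Substitute λ = y + (tr M)/3 = y + 1.000000 to remove the quadratic term: y³ + p·y + q = 0 with p = s − (tr M)²/3 = -15.000000 and q = −2(tr M)³/27 + (tr M)·s/3 − det M = 6.000000.
Three real roots ⇒ use the trigonometric (Viète) form: r = 2√(−p/3) = 4.472136, φ = arccos(3q/(p·r)) = arccos(-0.268328) = 1.842453 rad.
y_k = r·cos(φ/3 − 2πk/3) for k = 0, 1, 2 gives y = 3.654911, 0.404409, -4.059320.
λ_k = y_k + 1.000000 gives λ = 4.6549, 1.4044, -3.0593 (check: the sum is 3.0000 = tr M).

Hence λ_max = 4.6549 and λ_min = -3.0593.


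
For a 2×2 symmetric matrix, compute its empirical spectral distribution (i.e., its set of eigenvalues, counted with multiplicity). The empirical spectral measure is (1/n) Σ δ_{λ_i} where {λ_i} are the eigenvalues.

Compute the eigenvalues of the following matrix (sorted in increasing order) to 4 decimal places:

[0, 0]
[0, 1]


Since M is real symmetric, both eigenvalues are real; they are the roots of det(λI − M) = λ² − (tr M) λ + det M.
tr M = 0 + 1 = 1.
det M = 0·1 − 0² = 0 − 0 = 0.
Characteristic polynomial: λ² − λ = 0.
Discriminant Δ = (tr M)² − 4·det M = 1 − 0 = 1; √Δ = 1.000000.
λ = (tr M ± √Δ)/2 = (1 ± 1.000000)/2, giving (tr M − √Δ)/2 = 0.0000 and (tr M + √Δ)/2 = 1.0000.

Eigenvalues sorted in increasing order: [0.0000, 1.0000].


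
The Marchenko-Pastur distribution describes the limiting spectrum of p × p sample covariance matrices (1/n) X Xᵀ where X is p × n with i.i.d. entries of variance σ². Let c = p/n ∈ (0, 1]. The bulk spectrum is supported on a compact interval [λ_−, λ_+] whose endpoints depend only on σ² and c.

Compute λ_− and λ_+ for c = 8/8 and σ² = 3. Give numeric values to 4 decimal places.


c = 8/8 = 1.000000; √c = 1.000000.
λ_− = σ² (1 − √c)² = 3 · (1 − 1.000000)² = 3 · (0.000000)² = 0.000000.
λ_+ = σ² (1 + √c)² = 3 · (1 + 1.000000)² = 3 · (2.000000)² = 12.000000.

Rounded to 4 decimal places: λ_− ≈ 0.0000, λ_+ ≈ 12.0000.


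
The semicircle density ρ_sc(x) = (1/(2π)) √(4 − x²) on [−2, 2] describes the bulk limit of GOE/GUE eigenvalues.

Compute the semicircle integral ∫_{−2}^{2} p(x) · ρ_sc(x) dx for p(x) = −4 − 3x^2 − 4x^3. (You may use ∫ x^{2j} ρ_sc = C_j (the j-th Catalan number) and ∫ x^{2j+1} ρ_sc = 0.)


Write p(x) = Σ a_i x^i, split into monomials and integrate each against ρ_sc separately.
Using ∫ x^{2j} ρ_sc = C_j = (1/(j+1)) C(2j, j) (Catalan numbers) and ∫ x^{2j+1} ρ_sc = 0 (odd monomials vanish by symmetry):
  i = 0 (even): a_0 · C_{0} = -4 · 1 = -4
  i = 2 (even): a_2 · C_{1} = -3 · 1 = -3
  i = 3 (odd): ∫ x^3 ρ_sc = 0 (vanishes)

Summing the contributions: ∫_{−2}^{2} p(x) ρ_sc(x) dx = (-4) + (-3) = -7.


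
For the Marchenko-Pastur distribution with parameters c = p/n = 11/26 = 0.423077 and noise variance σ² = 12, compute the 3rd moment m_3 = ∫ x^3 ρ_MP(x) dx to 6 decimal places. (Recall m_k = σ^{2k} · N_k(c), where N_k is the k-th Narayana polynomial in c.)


E[X³] = σ⁶ (1 + 3c + c²) (third MP moment). With σ² = 12 (so σ⁶ = 1728) and c = 11/26 = 0.423077: E[X³] = 1728 · (1 + 3·0.423077 + (0.423077)²) = 1728 · 2.448225.

So E[X^3] = 4230.532544.


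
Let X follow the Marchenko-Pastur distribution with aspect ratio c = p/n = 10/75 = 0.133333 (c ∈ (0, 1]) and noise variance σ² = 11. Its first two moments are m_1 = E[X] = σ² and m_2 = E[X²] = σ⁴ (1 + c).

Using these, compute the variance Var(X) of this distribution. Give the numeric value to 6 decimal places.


m_1 = E[X] = σ² = 11, so m_1² = 121.
m_2 = E[X²] = σ⁴ (1 + c) = 121 · (1 + 0.133333) = 121 · 1.133333 = 137.133333.
(Note m_2 − m_1² simplifies to c · σ⁴ = 0.133333 · 121.)

Var(X) = m_2 − m_1² = 137.133333 − 121 = 16.133333.


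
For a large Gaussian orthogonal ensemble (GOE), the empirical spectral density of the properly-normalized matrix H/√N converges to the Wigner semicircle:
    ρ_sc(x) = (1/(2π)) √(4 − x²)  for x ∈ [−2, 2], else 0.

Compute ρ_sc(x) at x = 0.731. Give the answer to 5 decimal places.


ρ_sc(x) = (1/(2π)) √(4 − x²). With x = 0.731:
  4 − x² = 4 − (0.731)² = 4 − 0.534361 = 3.465639.
  √(4 − x²) = 1.861623.
  1/(2π) = 0.159155.
  ρ_sc(0.731) = 0.159155 · 1.861623 = 0.296286.

Rounded to 5 decimal places: ρ_sc(0.731) ≈ 0.29629.


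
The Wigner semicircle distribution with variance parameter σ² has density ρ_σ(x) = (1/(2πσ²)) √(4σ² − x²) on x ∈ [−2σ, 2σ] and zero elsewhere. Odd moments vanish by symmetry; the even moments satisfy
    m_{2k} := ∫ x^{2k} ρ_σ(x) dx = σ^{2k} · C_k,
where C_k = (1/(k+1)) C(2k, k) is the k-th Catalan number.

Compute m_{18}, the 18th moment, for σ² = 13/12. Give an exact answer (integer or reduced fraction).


By the scaled semicircle moment identity, m_{2k} = σ^{2k} · C_k with k = 9.
C_9 = (1/(k+1)) · C(2k, k) = (1/10) · C(18, 9) = (1/10) · 48620 = 4862.
σ^{2k} = (σ²)^k = (13/12)^9 = 10604499373/5159780352.

Therefore m_{18} = σ^{18} · C_9 = (10604499373/5159780352) · 4862 = 25779537975763/2579890176.


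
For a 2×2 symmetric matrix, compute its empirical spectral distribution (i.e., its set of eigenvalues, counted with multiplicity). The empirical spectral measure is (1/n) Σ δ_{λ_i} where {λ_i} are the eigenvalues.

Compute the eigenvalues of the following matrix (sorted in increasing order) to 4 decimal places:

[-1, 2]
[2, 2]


Since M is real symmetric, both eigenvalues are real; they are the roots of det(λI − M) = λ² − (tr M) λ + det M.
tr M = -1 + 2 = 1.
det M = (-1)·2 − 2² = -2 − 4 = -6.
Characteristic polynomial: λ² − λ − 6 = 0.
Discriminant Δ = (tr M)² − 4·det M = 1 − (-24) = 25; √Δ = 5.000000.
λ = (tr M ± √Δ)/2 = (1 ± 5.000000)/2, giving (tr M − √Δ)/2 = -2.0000 and (tr M + √Δ)/2 = 3.0000.

Eigenvalues sorted in increasing order: [-2.0000, 3.0000].


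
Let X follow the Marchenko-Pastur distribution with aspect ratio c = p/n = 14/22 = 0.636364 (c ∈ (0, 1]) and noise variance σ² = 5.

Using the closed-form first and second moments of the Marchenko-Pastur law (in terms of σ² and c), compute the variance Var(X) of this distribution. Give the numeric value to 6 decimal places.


Recall the MP moments m_1 = E[X] = σ² and m_2 = E[X²] = σ⁴ (1 + c).
m_1 = E[X] = σ² = 5, so m_1² = 25.
m_2 = E[X²] = σ⁴ (1 + c) = 25 · (1 + 0.636364) = 25 · 1.636364 = 40.909091.
(Note m_2 − m_1² simplifies to c · σ⁴ = 0.636364 · 25.)

Var(X) = m_2 − m_1² = 40.909091 − 25 = 15.909091.


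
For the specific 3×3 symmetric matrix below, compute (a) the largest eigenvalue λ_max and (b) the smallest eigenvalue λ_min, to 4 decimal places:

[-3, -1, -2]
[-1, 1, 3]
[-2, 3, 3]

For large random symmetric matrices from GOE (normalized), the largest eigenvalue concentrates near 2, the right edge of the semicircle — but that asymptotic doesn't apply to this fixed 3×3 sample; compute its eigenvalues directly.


Since M is real symmetric, all three eigenvalues are real; they are the roots of det(λI − M) = λ³ − (tr M) λ² + s λ − det M, where s is the sum of the principal 2×2 minors.
tr M = -3 + 1 + 3 = 1.
s = ((-3)·1 − (-1)²) + ((-3)·3 − (-2)²) + (1·3 − 3²) = -4 + (-13) + (-6) = -23.
det M (expand along row 1) = (-3)·(-6) − (-1)·3 + (-2)·(-1) = 23.
Characteristic polynomial: λ³ − λ² − 23λ − 23 = 0.
Substitute λ = y + (tr M)/3 = y + 0.333333 to remove the quadratic term: y³ + p·y + q = 0 with p = s − (tr M)²/3 = -23.333333 and q = −2(tr M)³/27 + (tr M)·s/3 − det M = -30.740741.
Three real roots ⇒ use the trigonometric (Viète) form: r = 2√(−p/3) = 5.577734, φ = arccos(3q/(p·r)) = arccos(0.708600) = 0.783284 rad.
y_k = r·cos(φ/3 − 2πk/3) for k = 0, 1, 2 gives y = 5.388693, -1.447419, -3.941273.
λ_k = y_k + 0.333333 gives λ = 5.7220, -1.1141, -3.6079 (check: the sum is 1.0000 = tr M).

Hence λ_max = 5.7220 and λ_min = -3.6079.


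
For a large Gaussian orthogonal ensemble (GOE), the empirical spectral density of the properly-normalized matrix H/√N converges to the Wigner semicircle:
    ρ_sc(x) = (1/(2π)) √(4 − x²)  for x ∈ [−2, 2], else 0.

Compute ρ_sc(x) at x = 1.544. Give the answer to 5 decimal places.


ρ_sc(x) = (1/(2π)) √(4 − x²). With x = 1.544:
  4 − x² = 4 − (1.544)² = 4 − 2.383936 = 1.616064.
  √(4 − x²) = 1.271245.
  1/(2π) = 0.159155.
  ρ_sc(1.544) = 0.159155 · 1.271245 = 0.202325.

Rounded to 5 decimal places: ρ_sc(1.544) ≈ 0.20232.


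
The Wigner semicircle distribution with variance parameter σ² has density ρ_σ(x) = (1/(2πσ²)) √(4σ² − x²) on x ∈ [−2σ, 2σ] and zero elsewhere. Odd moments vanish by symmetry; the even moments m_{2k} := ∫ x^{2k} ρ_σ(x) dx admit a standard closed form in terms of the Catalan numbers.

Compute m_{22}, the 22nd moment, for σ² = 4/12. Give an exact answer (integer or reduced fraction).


By the scaled semicircle moment identity, m_{2k} = σ^{2k} · C_k with k = 11.
C_11 = (1/(k+1)) · C(2k, k) = (1/12) · C(22, 11) = (1/12) · 705432 = 58786.
σ^{2k} = (σ²)^k = (4/12)^11 = 1/177147.

Therefore m_{22} = σ^{22} · C_11 = (1/177147) · 58786 = 58786/177147.


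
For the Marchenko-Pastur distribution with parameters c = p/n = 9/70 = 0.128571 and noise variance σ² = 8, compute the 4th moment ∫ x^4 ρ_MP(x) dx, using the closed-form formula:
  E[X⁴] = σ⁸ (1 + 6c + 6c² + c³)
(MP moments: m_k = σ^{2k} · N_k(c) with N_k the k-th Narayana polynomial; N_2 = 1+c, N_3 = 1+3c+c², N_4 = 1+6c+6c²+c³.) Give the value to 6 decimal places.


E[X⁴] = σ⁸ (1 + 6c + 6c² + c³) (fourth MP moment). With σ² = 8 (so σ⁸ = 4096) and c = 9/70 = 0.128571: E[X⁴] = 4096 · (1 + 6·0.128571 + 6·(0.128571)² + (0.128571)³) = 4096 · 1.872738.

So E[X^4] = 7670.733248.


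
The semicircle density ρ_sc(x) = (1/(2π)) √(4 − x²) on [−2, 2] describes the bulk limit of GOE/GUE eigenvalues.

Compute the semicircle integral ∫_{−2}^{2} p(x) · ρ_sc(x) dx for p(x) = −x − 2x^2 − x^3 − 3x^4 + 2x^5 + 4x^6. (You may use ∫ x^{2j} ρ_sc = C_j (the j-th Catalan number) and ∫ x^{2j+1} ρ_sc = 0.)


Write p(x) = Σ a_i x^i, split into monomials and integrate each against ρ_sc separately.
Using ∫ x^{2j} ρ_sc = C_j = (1/(j+1)) C(2j, j) (Catalan numbers) and ∫ x^{2j+1} ρ_sc = 0 (odd monomials vanish by symmetry):
  i = 1 (odd): ∫ x^1 ρ_sc = 0 (vanishes)
  i = 2 (even): a_2 · C_{1} = -2 · 1 = -2
  i = 3 (odd): ∫ x^3 ρ_sc = 0 (vanishes)
  i = 4 (even): a_4 · C_{2} = -3 · 2 = -6
  i = 5 (odd): ∫ x^5 ρ_sc = 0 (vanishes)
  i = 6 (even): a_6 · C_{3} = 4 · 5 = 20

Summing the contributions: ∫_{−2}^{2} p(x) ρ_sc(x) dx = (-2) + (-6) + 20 = 12.


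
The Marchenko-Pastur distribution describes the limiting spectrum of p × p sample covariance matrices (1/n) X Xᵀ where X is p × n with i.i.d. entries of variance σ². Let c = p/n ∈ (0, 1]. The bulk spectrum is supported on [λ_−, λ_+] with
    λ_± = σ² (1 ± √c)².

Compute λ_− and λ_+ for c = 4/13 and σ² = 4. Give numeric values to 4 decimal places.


c = 4/13 = 0.307692; √c = 0.554700.
λ_− = σ² (1 − √c)² = 4 · (1 − 0.554700)² = 4 · (0.445300)² = 0.793168.
λ_+ = σ² (1 + √c)² = 4 · (1 + 0.554700)² = 4 · (1.554700)² = 9.668371.

Rounded to 4 decimal places: λ_− ≈ 0.7932, λ_+ ≈ 9.6684.


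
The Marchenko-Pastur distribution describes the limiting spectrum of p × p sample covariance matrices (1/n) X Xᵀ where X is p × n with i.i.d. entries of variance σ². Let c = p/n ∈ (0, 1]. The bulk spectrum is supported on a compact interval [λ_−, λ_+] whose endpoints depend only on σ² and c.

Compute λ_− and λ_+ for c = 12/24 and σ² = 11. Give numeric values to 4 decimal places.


c = 12/24 = 0.500000; √c = 0.707107.
λ_− = σ² (1 − √c)² = 11 · (1 − 0.707107)² = 11 · (0.292893)² = 0.943651.
λ_+ = σ² (1 + √c)² = 11 · (1 + 0.707107)² = 11 · (1.707107)² = 32.056349.

Rounded to 4 decimal places: λ_− ≈ 0.9437, λ_+ ≈ 32.0563.


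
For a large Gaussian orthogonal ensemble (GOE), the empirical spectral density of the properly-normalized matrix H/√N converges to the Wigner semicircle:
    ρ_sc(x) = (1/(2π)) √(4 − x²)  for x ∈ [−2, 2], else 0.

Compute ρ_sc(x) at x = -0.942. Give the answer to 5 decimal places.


ρ_sc(x) = (1/(2π)) √(4 − x²). With x = -0.942:
  4 − x² = 4 − (-0.942)² = 4 − 0.887364 = 3.112636.
  √(4 − x²) = 1.764266.
  1/(2π) = 0.159155.
  ρ_sc(-0.942) = 0.159155 · 1.764266 = 0.280792.

Rounded to 5 decimal places: ρ_sc(-0.942) ≈ 0.28079.


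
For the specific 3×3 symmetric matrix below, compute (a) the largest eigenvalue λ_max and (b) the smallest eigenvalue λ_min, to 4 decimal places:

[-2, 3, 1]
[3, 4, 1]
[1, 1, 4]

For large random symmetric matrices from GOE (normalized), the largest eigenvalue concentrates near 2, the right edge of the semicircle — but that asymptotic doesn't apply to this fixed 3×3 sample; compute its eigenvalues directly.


Since M is real symmetric, all three eigenvalues are real; they are the roots of det(λI − M) = λ³ − (tr M) λ² + s λ − det M, where s is the sum of the principal 2×2 minors.
tr M = -2 + 4 + 4 = 6.
s = ((-2)·4 − 3²) + ((-2)·4 − 1²) + (4·4 − 1²) = -17 + (-9) + 15 = -11.
det M (expand along row 1) = (-2)·15 − 3·11 + 1·(-1) = -64.
Characteristic polynomial: λ³ − 6λ² − 11λ + 64 = 0.
Substitute λ = y + (tr M)/3 = y + 2.000000 to remove the quadratic term: y³ + p·y + q = 0 with p = s − (tr M)²/3 = -23.000000 and q = −2(tr M)³/27 + (tr M)·s/3 − det M = 26.000000.
Three real roots ⇒ use the trigonometric (Viète) form: r = 2√(−p/3) = 5.537749, φ = arccos(3q/(p·r)) = arccos(-0.612398) = 2.229886 rad.
y_k = r·cos(φ/3 − 2πk/3) for k = 0, 1, 2 gives y = 4.077126, 1.206861, -5.283988.
λ_k = y_k + 2.000000 gives λ = 6.0771, 3.2069, -3.2840 (check: the sum is 6.0000 = tr M).

Hence λ_max = 6.0771 and λ_min = -3.2840.
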